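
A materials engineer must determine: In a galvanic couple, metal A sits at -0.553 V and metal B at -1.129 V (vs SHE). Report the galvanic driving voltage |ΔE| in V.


Driving voltage is the absolute potential difference.
|ΔE| = |-0.553 − (-1.129)| = 0.576 V

0.576 V


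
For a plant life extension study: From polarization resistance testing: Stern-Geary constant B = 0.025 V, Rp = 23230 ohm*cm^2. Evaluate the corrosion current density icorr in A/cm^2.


Apply the Stern-Geary relation: icorr = B / Rp
icorr = 0.025 / 23230 = 1.076×10^-6 A/cm^2

1.076×10^-6 A/cm^2


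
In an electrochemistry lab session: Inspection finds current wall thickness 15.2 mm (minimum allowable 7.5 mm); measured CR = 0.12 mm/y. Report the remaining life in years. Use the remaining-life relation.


Apply the remaining-life relation: RL = (t_current − t_min) / CR
RL = (15.2 − 7.5) / 0.12 = 7.7 / 0.12 = 64.2 years

64.2 years


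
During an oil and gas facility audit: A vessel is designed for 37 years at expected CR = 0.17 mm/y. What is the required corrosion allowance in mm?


Corrosion allowance = CR × design life
CA = 0.17 * 37 = 6.29 mm

6.29 mm


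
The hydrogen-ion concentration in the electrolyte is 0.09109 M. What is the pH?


pH = −log10[H+]
pH = −log10(0.09109) = 1.04

1.04


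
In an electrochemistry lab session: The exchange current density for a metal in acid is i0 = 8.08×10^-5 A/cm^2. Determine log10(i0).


i0 = 8.08×10^-5 A/cm^2
log10(i0) = -4.093

-4.093


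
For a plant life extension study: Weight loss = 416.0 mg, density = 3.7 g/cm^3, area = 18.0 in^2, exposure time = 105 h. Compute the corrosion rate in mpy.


Apply the mpy weight-loss relation: CR = 534 * W / (D * A * T)
Numerator: 534 * 416.0 = 222144.0
Denominator: 3.7 * 18.0 * 105 = 6993.0
CR = 222144.0 / 6993.0 = 31.76662 mpy

31.76662 mpy


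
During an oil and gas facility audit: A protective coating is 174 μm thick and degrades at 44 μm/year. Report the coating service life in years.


Service life = thickness / degradation rate
Life = 174 / 44 = 4.0 years

4.0 years


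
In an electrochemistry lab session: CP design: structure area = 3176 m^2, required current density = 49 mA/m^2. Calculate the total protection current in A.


I = area * current density, then convert mA → A (÷1000)
I = 3176 * 49 / 1000 = 155.62 A

155.62 A


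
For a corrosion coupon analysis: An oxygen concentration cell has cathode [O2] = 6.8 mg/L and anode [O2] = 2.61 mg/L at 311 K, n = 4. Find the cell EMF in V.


Apply the Nernst concentration-cell relation: E = (RT/nF)*ln(C_cathode/C_anode)
RT/nF = 8.314*311/(4*96485) = 0.00669963 V
ln(6.8/2.61) = 0.95757
E = 0.00669963 * 0.95757 = 0.00642 V

0.00642 V


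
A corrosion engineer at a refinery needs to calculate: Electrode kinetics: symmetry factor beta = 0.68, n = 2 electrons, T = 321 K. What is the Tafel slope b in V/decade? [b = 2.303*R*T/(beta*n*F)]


Apply the Tafel slope relation: b = 2.303*R*T/(beta*n*F)
Numerator: 2.303 * 8.314 * 321 = 6146.23
Denominator: 0.68 * 2 * 96485 = 131219.6
b = 6146.23 / 131219.6 = 0.0468 V/decade

0.0468 V/decade


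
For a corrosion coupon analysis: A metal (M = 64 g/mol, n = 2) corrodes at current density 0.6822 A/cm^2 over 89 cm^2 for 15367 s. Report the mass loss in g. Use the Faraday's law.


Apply Faraday's law: m = i*A*t*M / (n*F)
Total charge passed Q = i*A*t = 0.6822*89*15367 = 933019.6986 C
m = Q*M/(n*F) = 933019.6986*64/(2*96485) = 309.4432 g

309.4432 g


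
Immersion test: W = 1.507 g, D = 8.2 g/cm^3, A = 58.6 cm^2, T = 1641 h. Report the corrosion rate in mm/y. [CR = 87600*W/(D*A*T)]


Apply the mm/y weight-loss relation: CR = 87600 * W / (D * A * T)
Numerator: 87600 * 1.507 = 132013.2
Denominator: 8.2 * 58.6 * 1641 = 788533.32
CR = 132013.2 / 788533.32 = 0.1674 mm/y

0.1674 mm/y


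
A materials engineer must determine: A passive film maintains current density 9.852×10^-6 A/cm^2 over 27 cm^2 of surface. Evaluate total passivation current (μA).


I = i_pass * A, then convert A → μA (×10^6)
I = 9.852×10^-6 * 27 * 10^6 = 266.0 μA

266.0 μA


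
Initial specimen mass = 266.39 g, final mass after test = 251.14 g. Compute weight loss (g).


Weight loss = initial − final
WL = 266.39 − 251.14 = 15.25 g

15.25 g


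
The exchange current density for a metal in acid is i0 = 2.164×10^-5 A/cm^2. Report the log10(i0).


i0 = 2.164×10^-5 A/cm^2
log10(i0) = -4.665

-4.665


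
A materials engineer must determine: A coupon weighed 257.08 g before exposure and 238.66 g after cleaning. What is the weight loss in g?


Weight loss = initial − final
WL = 257.08 − 238.66 = 18.42 g

18.42 g


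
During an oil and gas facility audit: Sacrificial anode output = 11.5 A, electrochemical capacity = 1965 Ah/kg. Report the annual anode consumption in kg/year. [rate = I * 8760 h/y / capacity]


Annual consumption = current * hours per year / capacity
Rate = 11.5 * 8760 / 1965 = 51.3 kg/year

51.3 kg/year


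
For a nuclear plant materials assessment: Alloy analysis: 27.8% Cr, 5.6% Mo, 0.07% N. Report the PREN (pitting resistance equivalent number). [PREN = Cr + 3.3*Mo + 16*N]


Apply the PREN formula: PREN = Cr + 3.3*Mo + 16*N
PREN = 27.8 + 3.3*5.6 + 16*0.07
PREN = 27.8 + 18.48 + 1.12 = 47.4

47.4


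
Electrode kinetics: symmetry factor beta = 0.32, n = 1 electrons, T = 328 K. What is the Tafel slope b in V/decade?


Apply the Tafel slope relation: b = 2.303*R*T/(beta*n*F)
Numerator: 2.303 * 8.314 * 328 = 6280.26
Denominator: 0.32 * 1 * 96485 = 30875.2
b = 6280.26 / 30875.2 = 0.2034 V/decade

0.2034 V/decade


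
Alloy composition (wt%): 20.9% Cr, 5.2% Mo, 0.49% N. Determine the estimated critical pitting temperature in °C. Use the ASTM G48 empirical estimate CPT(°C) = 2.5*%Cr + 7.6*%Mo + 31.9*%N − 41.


Apply the ASTM G48 empirical CPT estimate: CPT(°C) = 2.5*%Cr + 7.6*%Mo + 31.9*%N − 41
2.5*20.9 = 52.25; 7.6*5.2 = 39.52; 31.9*0.49 = 15.631
CPT = 52.25 + 39.52 + 15.631 − 41 = 66.401 °C
Rounded to 0.1 °C: CPT ≈ 66.4 °C

66.4 °C


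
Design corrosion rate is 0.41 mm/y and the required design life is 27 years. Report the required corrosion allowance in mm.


Corrosion allowance = CR × design life
CA = 0.41 * 27 = 11.07 mm

11.07 mm


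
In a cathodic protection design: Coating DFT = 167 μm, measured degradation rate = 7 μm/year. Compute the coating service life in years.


Service life = thickness / degradation rate
Life = 167 / 7 = 23.9 years

23.9 years


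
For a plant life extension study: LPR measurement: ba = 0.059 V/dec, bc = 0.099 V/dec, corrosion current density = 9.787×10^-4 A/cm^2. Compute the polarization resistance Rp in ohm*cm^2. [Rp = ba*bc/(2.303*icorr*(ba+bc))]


Apply the Stern-Geary equation: Rp = ba*bc / (2.303*icorr*(ba+bc))
ba*bc = 0.059*0.099 = 0.005841
ba+bc = 0.158; 2.303*icorr*(ba+bc) = 2.303*9.787×10^-4*0.158 = 3.5612348×10^-4
Rp = 0.005841 / 3.5612348×10^-4 = 16.4 ohm*cm^2

16.4 ohm*cm^2


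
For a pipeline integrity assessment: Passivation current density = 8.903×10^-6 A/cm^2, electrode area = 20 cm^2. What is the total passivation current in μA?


I = i_pass * A, then convert A → μA (×10^6)
I = 8.903×10^-6 * 20 * 10^6 = 178.06 μA

178.06 μA


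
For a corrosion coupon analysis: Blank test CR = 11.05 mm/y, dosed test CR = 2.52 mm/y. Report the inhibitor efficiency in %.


Apply the inhibitor-efficiency definition: IE = (CR_blank − CR_inh)/CR_blank × 100
IE = (11.05 − 2.52) / 11.05 × 100
IE = 8.53 / 11.05 × 100 = 77.2 %

77.2 %


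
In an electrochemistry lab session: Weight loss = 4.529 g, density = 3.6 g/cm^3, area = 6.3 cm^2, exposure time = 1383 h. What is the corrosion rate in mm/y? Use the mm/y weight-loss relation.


Apply the mm/y weight-loss relation: CR = 87600 * W / (D * A * T)
Numerator: 87600 * 4.529 = 396740.4
Denominator: 3.6 * 6.3 * 1383 = 31366.44
CR = 396740.4 / 31366.44 = 12.648563 mm/y

12.648563 mm/y


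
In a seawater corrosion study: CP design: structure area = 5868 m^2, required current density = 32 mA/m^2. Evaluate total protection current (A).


I = area * current density, then convert mA → A (÷1000)
I = 5868 * 32 / 1000 = 187.78 A

187.78 A


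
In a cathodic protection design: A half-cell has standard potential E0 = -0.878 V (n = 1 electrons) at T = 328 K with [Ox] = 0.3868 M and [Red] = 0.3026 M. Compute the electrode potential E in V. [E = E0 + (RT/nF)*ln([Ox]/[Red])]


Apply the Nernst equation: E = E0 + (RT/nF)*ln([Ox]/[Red])
Step 1: RT/nF = 8.314*328/(1*96485) = 0.02826338 V
Step 2: [Ox]/[Red] = 0.3868/0.3026 = 1.278255
Step 3: ln(1.278255) = 0.245496
Step 4: correction = 0.02826338 * 0.245496 = 0.007 V
E = -0.878 + 0.007 = -0.871 V

-0.871 V


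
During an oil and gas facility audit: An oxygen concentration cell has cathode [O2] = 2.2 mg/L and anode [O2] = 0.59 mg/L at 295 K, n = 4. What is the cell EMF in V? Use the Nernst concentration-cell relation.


Apply the Nernst concentration-cell relation: E = (RT/nF)*ln(C_cathode/C_anode)
RT/nF = 8.314*295/(4*96485) = 0.00635495 V
ln(2.2/0.59) = 1.31609
E = 0.00635495 * 1.31609 = 0.00836 V

0.00836 V


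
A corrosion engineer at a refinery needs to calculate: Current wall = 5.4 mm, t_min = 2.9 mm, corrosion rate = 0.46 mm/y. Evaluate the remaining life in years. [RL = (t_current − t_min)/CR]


Apply the remaining-life relation: RL = (t_current − t_min) / CR
RL = (5.4 − 2.9) / 0.46 = 2.5 / 0.46 = 5.4 years

5.4 years


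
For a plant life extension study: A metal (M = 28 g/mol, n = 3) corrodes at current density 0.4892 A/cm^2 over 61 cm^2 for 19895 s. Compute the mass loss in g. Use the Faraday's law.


Apply Faraday's law: m = i*A*t*M / (n*F)
Total charge passed Q = i*A*t = 0.4892*61*19895 = 593690.674 C
m = Q*M/(n*F) = 593690.674*28/(3*96485) = 57.43 g

57.43 g


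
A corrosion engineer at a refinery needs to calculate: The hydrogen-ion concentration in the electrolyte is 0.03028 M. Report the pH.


pH = −log10[H+]
pH = −log10(0.03028) = 1.52

1.52


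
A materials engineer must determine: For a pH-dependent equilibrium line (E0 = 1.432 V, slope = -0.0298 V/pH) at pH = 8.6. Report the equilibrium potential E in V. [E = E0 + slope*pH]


Apply the Pourbaix line equation: E = E0 + slope*pH
E = 1.432 + (-0.0298)*8.6 = 1.432 + (-0.25628) = 1.17572 V
Rounded to 4 decimal places: E = 1.1757 V

1.1757 V


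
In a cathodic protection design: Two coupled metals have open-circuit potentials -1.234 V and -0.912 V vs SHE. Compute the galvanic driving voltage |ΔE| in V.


Driving voltage is the absolute potential difference.
|ΔE| = |-1.234 − (-0.912)| = 0.322 V

0.322 V


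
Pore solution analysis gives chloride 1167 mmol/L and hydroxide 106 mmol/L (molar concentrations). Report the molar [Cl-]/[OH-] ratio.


Threshold parameter = [Cl-] / [OH-] (molar basis; both in mmol/L, so units cancel)
Ratio = 1167 / 106 = 11.01

11.01


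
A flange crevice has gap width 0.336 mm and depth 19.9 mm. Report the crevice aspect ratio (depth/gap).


Aspect ratio = depth / gap
Ratio = 19.9 / 0.336 = 59.2

59.2


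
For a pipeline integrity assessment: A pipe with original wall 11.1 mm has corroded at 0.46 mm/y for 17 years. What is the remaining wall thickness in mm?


Remaining wall = original − CR × time
t = 11.1 − 0.46*17 = 11.1 − 7.82 = 3.28 mm

3.28 mm


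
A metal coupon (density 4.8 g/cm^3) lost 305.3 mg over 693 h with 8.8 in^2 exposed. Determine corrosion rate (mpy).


Apply the mpy weight-loss relation: CR = 534 * W / (D * A * T)
Numerator: 534 * 305.3 = 163030.2
Denominator: 4.8 * 8.8 * 693 = 29272.32
CR = 163030.2 / 29272.32 = 5.56943 mpy

5.56943 mpy


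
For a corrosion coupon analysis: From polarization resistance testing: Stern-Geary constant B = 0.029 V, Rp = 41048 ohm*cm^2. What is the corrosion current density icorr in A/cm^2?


Apply the Stern-Geary relation: icorr = B / Rp
icorr = 0.029 / 41048 = 7.065×10^-7 A/cm^2

7.065×10^-7 A/cm^2


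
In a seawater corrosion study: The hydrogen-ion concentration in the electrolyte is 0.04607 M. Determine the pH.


pH = −log10[H+]
pH = −log10(0.04607) = 1.34

1.34


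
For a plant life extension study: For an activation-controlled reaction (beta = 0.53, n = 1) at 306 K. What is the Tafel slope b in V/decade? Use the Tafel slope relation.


Apply the Tafel slope relation: b = 2.303*R*T/(beta*n*F)
Numerator: 2.303 * 8.314 * 306 = 5859.03
Denominator: 0.53 * 1 * 96485 = 51137.05
b = 5859.03 / 51137.05 = 0.1146 V/decade

0.1146 V/decade


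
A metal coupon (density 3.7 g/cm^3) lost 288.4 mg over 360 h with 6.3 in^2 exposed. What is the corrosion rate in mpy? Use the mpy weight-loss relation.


Apply the mpy weight-loss relation: CR = 534 * W / (D * A * T)
Numerator: 534 * 288.4 = 154005.6
Denominator: 3.7 * 6.3 * 360 = 8391.6
CR = 154005.6 / 8391.6 = 18.3524 mpy

18.3524 mpy


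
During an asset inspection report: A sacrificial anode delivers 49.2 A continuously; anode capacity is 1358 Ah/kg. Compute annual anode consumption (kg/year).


Annual consumption = current * hours per year / capacity
Rate = 49.2 * 8760 / 1358 = 317.4 kg/year

317.4 kg/year


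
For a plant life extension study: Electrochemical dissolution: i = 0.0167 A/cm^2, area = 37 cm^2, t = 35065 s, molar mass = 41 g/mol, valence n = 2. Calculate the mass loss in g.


Apply Faraday's law: m = i*A*t*M / (n*F)
Total charge passed Q = i*A*t = 0.0167*37*35065 = 21666.6635 C
m = Q*M/(n*F) = 21666.6635*41/(2*96485) = 4.6035 g

4.6035 g


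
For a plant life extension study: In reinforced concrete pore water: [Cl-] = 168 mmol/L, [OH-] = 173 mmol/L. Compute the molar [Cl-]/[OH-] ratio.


Threshold parameter = [Cl-] / [OH-] (molar basis; both in mmol/L, so units cancel)
Ratio = 168 / 173 = 0.97

0.97


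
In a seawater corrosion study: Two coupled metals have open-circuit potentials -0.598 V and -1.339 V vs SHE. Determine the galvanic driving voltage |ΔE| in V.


Driving voltage is the absolute potential difference.
|ΔE| = |-0.598 − (-1.339)| = 0.741 V

0.741 V


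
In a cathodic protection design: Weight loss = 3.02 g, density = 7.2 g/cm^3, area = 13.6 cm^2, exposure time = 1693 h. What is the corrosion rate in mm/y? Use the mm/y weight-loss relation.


Apply the mm/y weight-loss relation: CR = 87600 * W / (D * A * T)
Numerator: 87600 * 3.02 = 264552.0
Denominator: 7.2 * 13.6 * 1693 = 165778.56
CR = 264552.0 / 165778.56 = 1.595816 mm/y

1.595816 mm/y


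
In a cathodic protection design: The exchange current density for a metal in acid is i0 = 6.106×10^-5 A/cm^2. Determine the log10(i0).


i0 = 6.106×10^-5 A/cm^2
log10(i0) = -4.214

-4.214


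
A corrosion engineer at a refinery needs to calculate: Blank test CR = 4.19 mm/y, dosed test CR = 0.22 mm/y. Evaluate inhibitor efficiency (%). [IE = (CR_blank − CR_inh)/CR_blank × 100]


Apply the inhibitor-efficiency definition: IE = (CR_blank − CR_inh)/CR_blank × 100
IE = (4.19 − 0.22) / 4.19 × 100
IE = 3.97 / 4.19 × 100 = 94.7 %

94.7 %


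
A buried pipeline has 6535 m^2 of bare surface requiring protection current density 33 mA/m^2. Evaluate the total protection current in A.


I = area * current density, then convert mA → A (÷1000)
I = 6535 * 33 / 1000 = 215.66 A

215.66 A


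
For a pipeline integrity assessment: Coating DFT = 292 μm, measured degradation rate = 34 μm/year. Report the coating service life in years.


Service life = thickness / degradation rate
Life = 292 / 34 = 8.6 years

8.6 years


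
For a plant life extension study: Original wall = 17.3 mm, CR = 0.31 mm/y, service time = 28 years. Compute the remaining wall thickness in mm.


Remaining wall = original − CR × time
t = 17.3 − 0.31*28 = 17.3 − 8.68 = 8.62 mm

8.62 mm


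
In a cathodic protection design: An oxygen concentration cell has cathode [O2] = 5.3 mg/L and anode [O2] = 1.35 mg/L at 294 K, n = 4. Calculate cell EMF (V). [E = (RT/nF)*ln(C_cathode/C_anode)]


Apply the Nernst concentration-cell relation: E = (RT/nF)*ln(C_cathode/C_anode)
RT/nF = 8.314*294/(4*96485) = 0.00633341 V
ln(5.3/1.35) = 1.3676
E = 0.00633341 * 1.3676 = 0.00866 V

0.00866 V


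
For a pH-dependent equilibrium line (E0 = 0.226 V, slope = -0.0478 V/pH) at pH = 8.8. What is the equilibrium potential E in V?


Apply the Pourbaix line equation: E = E0 + slope*pH
E = 0.226 + (-0.0478)*8.8 = 0.226 + (-0.42064) = -0.19464 V
Rounded to 4 decimal places: E = -0.1946 V

-0.1946 V


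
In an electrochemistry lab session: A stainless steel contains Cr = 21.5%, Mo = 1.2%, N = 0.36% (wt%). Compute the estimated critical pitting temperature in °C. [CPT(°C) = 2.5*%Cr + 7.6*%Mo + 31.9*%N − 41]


Apply the ASTM G48 empirical CPT estimate: CPT(°C) = 2.5*%Cr + 7.6*%Mo + 31.9*%N − 41
2.5*21.5 = 53.75; 7.6*1.2 = 9.12; 31.9*0.36 = 11.484
CPT = 53.75 + 9.12 + 11.484 − 41 = 33.354 °C
Rounded to 0.1 °C: CPT ≈ 33.4 °C

33.4 °C


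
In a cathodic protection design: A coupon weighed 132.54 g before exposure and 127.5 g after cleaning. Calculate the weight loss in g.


Weight loss = initial − final
WL = 132.54 − 127.5 = 5.04 g

5.04 g


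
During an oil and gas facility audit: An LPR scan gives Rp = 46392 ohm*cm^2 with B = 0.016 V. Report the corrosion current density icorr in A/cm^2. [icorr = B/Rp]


Apply the Stern-Geary relation: icorr = B / Rp
icorr = 0.016 / 46392 = 3.449×10^-7 A/cm^2

3.449×10^-7 A/cm^2


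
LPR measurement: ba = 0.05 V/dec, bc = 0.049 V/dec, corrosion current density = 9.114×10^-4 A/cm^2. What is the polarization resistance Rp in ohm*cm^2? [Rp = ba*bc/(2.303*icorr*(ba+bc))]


Apply the Stern-Geary equation: Rp = ba*bc / (2.303*icorr*(ba+bc))
ba*bc = 0.05*0.049 = 0.00245
ba+bc = 0.099; 2.303*icorr*(ba+bc) = 2.303*9.114×10^-4*0.099 = 2.0779647×10^-4
Rp = 0.00245 / 2.0779647×10^-4 = 11.8 ohm*cm^2

11.8 ohm*cm^2


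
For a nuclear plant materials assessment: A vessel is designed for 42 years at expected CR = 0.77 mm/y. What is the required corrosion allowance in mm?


Corrosion allowance = CR × design life
CA = 0.77 * 42 = 32.34 mm

32.34 mm


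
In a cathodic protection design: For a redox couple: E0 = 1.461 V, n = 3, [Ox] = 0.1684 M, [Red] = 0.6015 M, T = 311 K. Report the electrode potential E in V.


Apply the Nernst equation: E = E0 + (RT/nF)*ln([Ox]/[Red])
Step 1: RT/nF = 8.314*311/(3*96485) = 0.00893284 V
Step 2: [Ox]/[Red] = 0.1684/0.6015 = 0.279967
Step 3: ln(0.279967) = -1.273084
Step 4: correction = 0.00893284 * -1.273084 = -0.0114 V
E = 1.461 + -0.0114 = 1.4496 V

1.4496 V


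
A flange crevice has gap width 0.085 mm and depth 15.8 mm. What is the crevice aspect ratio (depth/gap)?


Aspect ratio = depth / gap
Ratio = 15.8 / 0.085 = 185.9

185.9


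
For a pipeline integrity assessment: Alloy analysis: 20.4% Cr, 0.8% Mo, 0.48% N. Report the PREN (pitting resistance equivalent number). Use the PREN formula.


Apply the PREN formula: PREN = Cr + 3.3*Mo + 16*N
PREN = 20.4 + 3.3*0.8 + 16*0.48
PREN = 20.4 + 2.64 + 7.68 = 30.72

30.72


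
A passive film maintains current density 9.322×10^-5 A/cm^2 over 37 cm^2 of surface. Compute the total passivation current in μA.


I = i_pass * A, then convert A → μA (×10^6)
I = 9.322×10^-5 * 37 * 10^6 = 3449.14 μA

3449.14 μA


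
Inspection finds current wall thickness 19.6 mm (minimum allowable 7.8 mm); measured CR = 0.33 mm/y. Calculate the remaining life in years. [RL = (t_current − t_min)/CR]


Apply the remaining-life relation: RL = (t_current − t_min) / CR
RL = (19.6 − 7.8) / 0.33 = 11.8 / 0.33 = 35.8 years

35.8 years


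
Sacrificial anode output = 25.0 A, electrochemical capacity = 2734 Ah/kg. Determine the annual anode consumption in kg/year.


Annual consumption = current * hours per year / capacity
Rate = 25.0 * 8760 / 2734 = 80.1 kg/year

80.1 kg/year


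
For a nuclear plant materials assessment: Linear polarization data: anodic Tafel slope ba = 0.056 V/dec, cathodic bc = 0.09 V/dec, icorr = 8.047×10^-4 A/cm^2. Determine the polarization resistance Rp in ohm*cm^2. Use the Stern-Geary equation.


Apply the Stern-Geary equation: Rp = ba*bc / (2.303*icorr*(ba+bc))
ba*bc = 0.056*0.09 = 0.00504
ba+bc = 0.146; 2.303*icorr*(ba+bc) = 2.303*8.047×10^-4*0.146 = 2.7057072×10^-4
Rp = 0.00504 / 2.7057072×10^-4 = 18.63 ohm*cm^2

18.63 ohm*cm^2


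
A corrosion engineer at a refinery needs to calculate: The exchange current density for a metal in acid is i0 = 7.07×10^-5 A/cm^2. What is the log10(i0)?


i0 = 7.07×10^-5 A/cm^2
log10(i0) = -4.151

-4.151


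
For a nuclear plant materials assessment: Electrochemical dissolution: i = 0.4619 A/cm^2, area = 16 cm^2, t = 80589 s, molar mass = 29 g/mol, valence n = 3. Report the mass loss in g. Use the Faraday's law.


Apply Faraday's law: m = i*A*t*M / (n*F)
Total charge passed Q = i*A*t = 0.4619*16*80589 = 595584.9456 C
m = Q*M/(n*F) = 595584.9456*29/(3*96485) = 59.671 g

59.671 g


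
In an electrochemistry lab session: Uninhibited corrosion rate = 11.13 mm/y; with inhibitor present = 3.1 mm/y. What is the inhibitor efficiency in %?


Apply the inhibitor-efficiency definition: IE = (CR_blank − CR_inh)/CR_blank × 100
IE = (11.13 − 3.1) / 11.13 × 100
IE = 8.03 / 11.13 × 100 = 72.1 %

72.1 %


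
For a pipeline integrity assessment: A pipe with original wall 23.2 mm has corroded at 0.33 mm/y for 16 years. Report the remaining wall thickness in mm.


Remaining wall = original − CR × time
t = 23.2 − 0.33*16 = 23.2 − 5.28 = 17.92 mm

17.92 mm


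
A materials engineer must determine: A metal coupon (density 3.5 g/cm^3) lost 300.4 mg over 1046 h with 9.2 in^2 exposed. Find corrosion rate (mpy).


Apply the mpy weight-loss relation: CR = 534 * W / (D * A * T)
Numerator: 534 * 300.4 = 160413.6
Denominator: 3.5 * 9.2 * 1046 = 33681.2
CR = 160413.6 / 33681.2 = 4.763 mpy

4.763 mpy


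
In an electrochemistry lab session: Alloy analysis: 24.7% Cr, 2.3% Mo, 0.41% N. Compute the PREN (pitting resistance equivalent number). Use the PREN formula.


Apply the PREN formula: PREN = Cr + 3.3*Mo + 16*N
PREN = 24.7 + 3.3*2.3 + 16*0.41
PREN = 24.7 + 7.59 + 6.56 = 38.85

38.85


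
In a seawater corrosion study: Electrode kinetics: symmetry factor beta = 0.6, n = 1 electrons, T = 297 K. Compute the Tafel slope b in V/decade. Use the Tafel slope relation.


Apply the Tafel slope relation: b = 2.303*R*T/(beta*n*F)
Numerator: 2.303 * 8.314 * 297 = 5686.7
Denominator: 0.6 * 1 * 96485 = 57891.0
b = 5686.7 / 57891.0 = 0.098 V/decade

0.098 V/decade


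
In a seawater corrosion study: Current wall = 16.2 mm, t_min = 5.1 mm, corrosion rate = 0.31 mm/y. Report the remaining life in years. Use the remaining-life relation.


Apply the remaining-life relation: RL = (t_current − t_min) / CR
RL = (16.2 − 5.1) / 0.31 = 11.1 / 0.31 = 35.8 years

35.8 years


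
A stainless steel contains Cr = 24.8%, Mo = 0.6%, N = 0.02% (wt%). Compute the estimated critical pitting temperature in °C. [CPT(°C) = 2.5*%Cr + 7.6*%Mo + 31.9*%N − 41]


Apply the ASTM G48 empirical CPT estimate: CPT(°C) = 2.5*%Cr + 7.6*%Mo + 31.9*%N − 41
2.5*24.8 = 62; 7.6*0.6 = 4.56; 31.9*0.02 = 0.638
CPT = 62 + 4.56 + 0.638 − 41 = 26.198 °C
Rounded to 0.1 °C: CPT ≈ 26.2 °C

26.2 °C


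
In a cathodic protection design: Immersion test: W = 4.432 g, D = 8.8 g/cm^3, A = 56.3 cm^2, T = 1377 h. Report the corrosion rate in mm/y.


Apply the mm/y weight-loss relation: CR = 87600 * W / (D * A * T)
Numerator: 87600 * 4.432 = 388243.2
Denominator: 8.8 * 56.3 * 1377 = 682220.88
CR = 388243.2 / 682220.88 = 0.56909 mm/y

0.56909 mm/y


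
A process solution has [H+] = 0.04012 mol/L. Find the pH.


pH = −log10[H+]
pH = −log10(0.04012) = 1.4

1.4


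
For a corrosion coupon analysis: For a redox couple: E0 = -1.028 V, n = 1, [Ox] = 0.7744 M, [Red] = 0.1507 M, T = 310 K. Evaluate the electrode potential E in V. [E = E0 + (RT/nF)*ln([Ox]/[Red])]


Apply the Nernst equation: E = E0 + (RT/nF)*ln([Ox]/[Red])
Step 1: RT/nF = 8.314*310/(1*96485) = 0.02671234 V
Step 2: [Ox]/[Red] = 0.7744/0.1507 = 5.138686
Step 3: ln(5.138686) = 1.636797
Step 4: correction = 0.02671234 * 1.636797 = 0.044 V
E = -1.028 + 0.044 = -0.984 V

-0.984 V


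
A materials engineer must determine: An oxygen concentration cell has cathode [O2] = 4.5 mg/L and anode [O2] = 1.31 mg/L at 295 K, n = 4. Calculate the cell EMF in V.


Apply the Nernst concentration-cell relation: E = (RT/nF)*ln(C_cathode/C_anode)
RT/nF = 8.314*295/(4*96485) = 0.00635495 V
ln(4.5/1.31) = 1.23405
E = 0.00635495 * 1.23405 = 0.00784 V

0.00784 V


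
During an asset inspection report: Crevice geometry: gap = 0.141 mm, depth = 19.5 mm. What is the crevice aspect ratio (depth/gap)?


Aspect ratio = depth / gap
Ratio = 19.5 / 0.141 = 138.3

138.3


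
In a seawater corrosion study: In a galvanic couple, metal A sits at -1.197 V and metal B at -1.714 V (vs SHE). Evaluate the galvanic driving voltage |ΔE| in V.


Driving voltage is the absolute potential difference.
|ΔE| = |-1.197 − (-1.714)| = 0.517 V

0.517 V


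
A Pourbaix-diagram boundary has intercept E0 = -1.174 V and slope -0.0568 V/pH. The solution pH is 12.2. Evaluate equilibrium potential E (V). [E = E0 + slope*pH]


Apply the Pourbaix line equation: E = E0 + slope*pH
E = -1.174 + (-0.0568)*12.2 = -1.174 + (-0.69296) = -1.86696 V
Rounded to 3 decimal places: E = -1.867 V

-1.867 V


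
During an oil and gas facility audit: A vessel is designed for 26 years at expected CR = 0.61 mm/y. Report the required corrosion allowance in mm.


Corrosion allowance = CR × design life
CA = 0.61 * 26 = 15.86 mm

15.86 mm


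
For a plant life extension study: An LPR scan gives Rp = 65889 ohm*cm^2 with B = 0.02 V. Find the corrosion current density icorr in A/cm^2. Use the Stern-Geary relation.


Apply the Stern-Geary relation: icorr = B / Rp
icorr = 0.02 / 65889 = 3.035×10^-7 A/cm^2

3.035×10^-7 A/cm^2


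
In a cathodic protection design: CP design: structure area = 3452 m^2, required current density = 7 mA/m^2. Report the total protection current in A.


I = area * current density, then convert mA → A (÷1000)
I = 3452 * 7 / 1000 = 24.16 A

24.16 A


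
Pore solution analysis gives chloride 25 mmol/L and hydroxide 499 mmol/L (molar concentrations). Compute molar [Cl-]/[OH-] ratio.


Threshold parameter = [Cl-] / [OH-] (molar basis; both in mmol/L, so units cancel)
Ratio = 25 / 499 = 0.05

0.05


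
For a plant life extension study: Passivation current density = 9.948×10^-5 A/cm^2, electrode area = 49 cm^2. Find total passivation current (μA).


I = i_pass * A, then convert A → μA (×10^6)
I = 9.948×10^-5 * 49 * 10^6 = 4874.52 μA

4874.52 μA


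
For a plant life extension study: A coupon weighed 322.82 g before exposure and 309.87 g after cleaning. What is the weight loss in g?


Weight loss = initial − final
WL = 322.82 − 309.87 = 12.95 g

12.95 g


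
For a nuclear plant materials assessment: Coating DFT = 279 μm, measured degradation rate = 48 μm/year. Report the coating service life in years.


Service life = thickness / degradation rate
Life = 279 / 48 = 5.8 years

5.8 years


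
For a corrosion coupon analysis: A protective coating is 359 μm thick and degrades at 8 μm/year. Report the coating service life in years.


Service life = thickness / degradation rate
Life = 359 / 8 = 44.9 years

44.9 years


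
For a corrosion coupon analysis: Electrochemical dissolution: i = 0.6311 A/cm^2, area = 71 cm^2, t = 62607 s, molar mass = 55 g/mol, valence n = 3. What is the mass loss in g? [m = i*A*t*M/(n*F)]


Apply Faraday's law: m = i*A*t*M / (n*F)
Total charge passed Q = i*A*t = 0.6311*71*62607 = 2805300.7167 C
m = Q*M/(n*F) = 2805300.7167*55/(3*96485) = 533.04154 g

533.04154 g


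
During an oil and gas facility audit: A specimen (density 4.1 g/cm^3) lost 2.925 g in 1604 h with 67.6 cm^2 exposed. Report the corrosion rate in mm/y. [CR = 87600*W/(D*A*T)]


Apply the mm/y weight-loss relation: CR = 87600 * W / (D * A * T)
Numerator: 87600 * 2.925 = 256230.0
Denominator: 4.1 * 67.6 * 1604 = 444564.64
CR = 256230.0 / 444564.64 = 0.576362 mm/y

0.576362 mm/y


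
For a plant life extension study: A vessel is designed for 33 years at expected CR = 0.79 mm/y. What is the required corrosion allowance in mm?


Corrosion allowance = CR × design life
CA = 0.79 * 33 = 26.07 mm

26.07 mm


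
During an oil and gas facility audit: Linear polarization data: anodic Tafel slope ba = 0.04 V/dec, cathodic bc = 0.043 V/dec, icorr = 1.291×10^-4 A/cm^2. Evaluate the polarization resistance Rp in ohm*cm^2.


Apply the Stern-Geary equation: Rp = ba*bc / (2.303*icorr*(ba+bc))
ba*bc = 0.04*0.043 = 0.00172
ba+bc = 0.083; 2.303*icorr*(ba+bc) = 2.303*1.291×10^-4*0.083 = 2.4677336×10^-5
Rp = 0.00172 / 2.4677336×10^-5 = 69.7 ohm*cm^2

69.7 ohm*cm^2


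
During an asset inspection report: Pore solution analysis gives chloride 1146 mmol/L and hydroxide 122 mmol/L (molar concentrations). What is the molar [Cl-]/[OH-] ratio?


Threshold parameter = [Cl-] / [OH-] (molar basis; both in mmol/L, so units cancel)
Ratio = 1146 / 122 = 9.39

9.39


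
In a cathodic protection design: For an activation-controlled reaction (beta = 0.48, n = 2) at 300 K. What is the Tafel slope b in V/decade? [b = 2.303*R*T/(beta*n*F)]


Apply the Tafel slope relation: b = 2.303*R*T/(beta*n*F)
Numerator: 2.303 * 8.314 * 300 = 5744.14
Denominator: 0.48 * 2 * 96485 = 92625.6
b = 5744.14 / 92625.6 = 0.062 V/decade

0.062 V/decade


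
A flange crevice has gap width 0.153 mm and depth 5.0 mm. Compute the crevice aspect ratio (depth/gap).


Aspect ratio = depth / gap
Ratio = 5.0 / 0.153 = 32.7

32.7


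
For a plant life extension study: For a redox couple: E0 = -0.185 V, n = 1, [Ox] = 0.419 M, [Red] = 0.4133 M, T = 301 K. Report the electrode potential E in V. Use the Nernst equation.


Apply the Nernst equation: E = E0 + (RT/nF)*ln([Ox]/[Red])
Step 1: RT/nF = 8.314*301/(1*96485) = 0.02593682 V
Step 2: [Ox]/[Red] = 0.419/0.4133 = 1.013791
Step 3: ln(1.013791) = 0.013697
Step 4: correction = 0.02593682 * 0.013697 = 0.0004 V
E = -0.185 + 0.0004 = -0.1846 V

-0.1846 V


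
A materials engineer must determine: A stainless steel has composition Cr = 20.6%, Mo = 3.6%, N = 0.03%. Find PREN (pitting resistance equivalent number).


Apply the PREN formula: PREN = Cr + 3.3*Mo + 16*N
PREN = 20.6 + 3.3*3.6 + 16*0.03
PREN = 20.6 + 11.88 + 0.48 = 32.96

32.96


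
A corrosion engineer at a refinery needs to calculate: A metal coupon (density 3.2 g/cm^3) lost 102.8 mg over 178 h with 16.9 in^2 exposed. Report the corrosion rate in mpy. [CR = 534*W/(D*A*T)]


Apply the mpy weight-loss relation: CR = 534 * W / (D * A * T)
Numerator: 534 * 102.8 = 54895.2
Denominator: 3.2 * 16.9 * 178 = 9626.24
CR = 54895.2 / 9626.24 = 5.70266 mpy

5.70266 mpy


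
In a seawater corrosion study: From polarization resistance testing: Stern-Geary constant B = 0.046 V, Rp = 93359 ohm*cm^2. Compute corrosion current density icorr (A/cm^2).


Apply the Stern-Geary relation: icorr = B / Rp
icorr = 0.046 / 93359 = 4.927×10^-7 A/cm^2

4.927×10^-7 A/cm^2


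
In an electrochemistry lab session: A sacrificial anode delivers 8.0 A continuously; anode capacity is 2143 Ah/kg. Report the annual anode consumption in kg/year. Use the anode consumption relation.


Annual consumption = current * hours per year / capacity
Rate = 8.0 * 8760 / 2143 = 32.7 kg/year

32.7 kg/year


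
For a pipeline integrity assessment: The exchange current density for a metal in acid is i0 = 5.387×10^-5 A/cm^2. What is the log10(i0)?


i0 = 5.387×10^-5 A/cm^2
log10(i0) = -4.269

-4.269


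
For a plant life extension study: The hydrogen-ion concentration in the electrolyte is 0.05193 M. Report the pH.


pH = −log10[H+]
pH = −log10(0.05193) = 1.28

1.28


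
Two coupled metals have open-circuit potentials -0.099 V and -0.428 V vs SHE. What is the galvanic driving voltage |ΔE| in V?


Driving voltage is the absolute potential difference.
|ΔE| = |-0.099 − (-0.428)| = 0.329 V

0.329 V


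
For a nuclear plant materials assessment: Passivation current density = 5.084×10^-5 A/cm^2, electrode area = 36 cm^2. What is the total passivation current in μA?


I = i_pass * A, then convert A → μA (×10^6)
I = 5.084×10^-5 * 36 * 10^6 = 1830.24 μA

1830.24 μA


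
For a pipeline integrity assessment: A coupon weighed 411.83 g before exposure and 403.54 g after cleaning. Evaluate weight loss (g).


Weight loss = initial − final
WL = 411.83 − 403.54 = 8.29 g

8.29 g


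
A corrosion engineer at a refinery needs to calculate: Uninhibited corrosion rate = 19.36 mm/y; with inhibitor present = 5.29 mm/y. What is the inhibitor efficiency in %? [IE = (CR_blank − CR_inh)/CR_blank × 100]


Apply the inhibitor-efficiency definition: IE = (CR_blank − CR_inh)/CR_blank × 100
IE = (19.36 − 5.29) / 19.36 × 100
IE = 14.07 / 19.36 × 100 = 72.7 %

72.7 %


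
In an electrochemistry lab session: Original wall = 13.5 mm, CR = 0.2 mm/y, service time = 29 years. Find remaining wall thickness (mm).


Remaining wall = original − CR × time
t = 13.5 − 0.2*29 = 13.5 − 5.8 = 7.7 mm

7.7 mm


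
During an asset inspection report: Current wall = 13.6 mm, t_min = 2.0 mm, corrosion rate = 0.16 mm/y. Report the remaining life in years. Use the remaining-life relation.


Apply the remaining-life relation: RL = (t_current − t_min) / CR
RL = (13.6 − 2.0) / 0.16 = 11.6 / 0.16 = 72.5 years

72.5 years


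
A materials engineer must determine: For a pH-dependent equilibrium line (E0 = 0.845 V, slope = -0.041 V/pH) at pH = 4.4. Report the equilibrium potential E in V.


Apply the Pourbaix line equation: E = E0 + slope*pH
E = 0.845 + (-0.041)*4.4 = 0.845 + (-0.1804) = 0.6646 V
Rounded to 3 decimal places: E = 0.665 V

0.665 V


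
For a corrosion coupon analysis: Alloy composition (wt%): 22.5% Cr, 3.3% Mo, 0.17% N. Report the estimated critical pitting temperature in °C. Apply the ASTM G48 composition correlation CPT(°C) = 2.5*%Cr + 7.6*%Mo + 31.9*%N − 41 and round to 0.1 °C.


Apply the ASTM G48 empirical CPT estimate: CPT(°C) = 2.5*%Cr + 7.6*%Mo + 31.9*%N − 41
2.5*22.5 = 56.25; 7.6*3.3 = 25.08; 31.9*0.17 = 5.423
CPT = 56.25 + 25.08 + 5.423 − 41 = 45.753 °C
Rounded to 0.1 °C: CPT ≈ 45.8 °C

45.8 °C


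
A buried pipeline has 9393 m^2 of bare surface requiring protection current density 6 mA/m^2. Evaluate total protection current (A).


I = area * current density, then convert mA → A (÷1000)
I = 9393 * 6 / 1000 = 56.36 A

56.36 A


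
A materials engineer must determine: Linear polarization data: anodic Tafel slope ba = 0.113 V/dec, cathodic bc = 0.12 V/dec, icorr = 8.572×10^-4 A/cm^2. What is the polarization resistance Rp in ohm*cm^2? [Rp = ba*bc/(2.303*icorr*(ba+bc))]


Apply the Stern-Geary equation: Rp = ba*bc / (2.303*icorr*(ba+bc))
ba*bc = 0.113*0.12 = 0.01356
ba+bc = 0.233; 2.303*icorr*(ba+bc) = 2.303*8.572×10^-4*0.233 = 4.5997266×10^-4
Rp = 0.01356 / 4.5997266×10^-4 = 29.48 ohm*cm^2

29.48 ohm*cm^2


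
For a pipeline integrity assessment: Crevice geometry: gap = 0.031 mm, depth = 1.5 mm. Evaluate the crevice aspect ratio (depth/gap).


Aspect ratio = depth / gap
Ratio = 1.5 / 0.031 = 48.4

48.4


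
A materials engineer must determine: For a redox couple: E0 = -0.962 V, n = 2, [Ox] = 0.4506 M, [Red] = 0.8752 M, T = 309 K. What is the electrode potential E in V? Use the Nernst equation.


Apply the Nernst equation: E = E0 + (RT/nF)*ln([Ox]/[Red])
Step 1: RT/nF = 8.314*309/(2*96485) = 0.01331308 V
Step 2: [Ox]/[Red] = 0.4506/0.8752 = 0.514854
Step 3: ln(0.514854) = -0.663872
Step 4: correction = 0.01331308 * -0.663872 = -0.009 V
E = -0.962 + -0.009 = -0.971 V

-0.971 V


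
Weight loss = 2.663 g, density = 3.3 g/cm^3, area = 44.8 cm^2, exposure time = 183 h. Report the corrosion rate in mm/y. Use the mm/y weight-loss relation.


Apply the mm/y weight-loss relation: CR = 87600 * W / (D * A * T)
Numerator: 87600 * 2.663 = 233278.8
Denominator: 3.3 * 44.8 * 183 = 27054.72
CR = 233278.8 / 27054.72 = 8.622481 mm/y

8.622481 mm/y


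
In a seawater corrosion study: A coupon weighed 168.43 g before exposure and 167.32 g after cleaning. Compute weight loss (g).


Weight loss = initial − final
WL = 168.43 − 167.32 = 1.11 g

1.11 g


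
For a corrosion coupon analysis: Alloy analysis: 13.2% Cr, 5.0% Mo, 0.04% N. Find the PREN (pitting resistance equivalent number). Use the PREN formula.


Apply the PREN formula: PREN = Cr + 3.3*Mo + 16*N
PREN = 13.2 + 3.3*5.0 + 16*0.04
PREN = 13.2 + 16.5 + 0.64 = 30.34

30.34


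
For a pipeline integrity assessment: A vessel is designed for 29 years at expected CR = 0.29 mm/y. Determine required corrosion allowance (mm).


Corrosion allowance = CR × design life
CA = 0.29 * 29 = 8.41 mm

8.41 mm


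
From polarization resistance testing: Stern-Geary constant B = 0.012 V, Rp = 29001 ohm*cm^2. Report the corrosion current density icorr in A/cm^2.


Apply the Stern-Geary relation: icorr = B / Rp
icorr = 0.012 / 29001 = 4.138×10^-7 A/cm^2

4.138×10^-7 A/cm^2


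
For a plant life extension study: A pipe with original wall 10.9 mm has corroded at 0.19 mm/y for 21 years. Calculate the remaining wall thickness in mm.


Remaining wall = original − CR × time
t = 10.9 − 0.19*21 = 10.9 − 3.99 = 6.91 mm

6.91 mm


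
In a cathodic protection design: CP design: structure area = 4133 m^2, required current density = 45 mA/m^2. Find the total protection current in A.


I = area * current density, then convert mA → A (÷1000)
I = 4133 * 45 / 1000 = 185.99 A

185.99 A


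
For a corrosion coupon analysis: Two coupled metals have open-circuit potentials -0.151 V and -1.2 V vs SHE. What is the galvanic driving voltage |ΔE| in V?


Driving voltage is the absolute potential difference.
|ΔE| = |-0.151 − (-1.2)| = 1.049 V

1.049 V


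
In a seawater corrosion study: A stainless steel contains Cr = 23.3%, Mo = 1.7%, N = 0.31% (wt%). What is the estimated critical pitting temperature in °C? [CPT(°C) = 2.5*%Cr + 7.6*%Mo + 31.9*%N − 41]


Apply the ASTM G48 empirical CPT estimate: CPT(°C) = 2.5*%Cr + 7.6*%Mo + 31.9*%N − 41
2.5*23.3 = 58.25; 7.6*1.7 = 12.92; 31.9*0.31 = 9.889
CPT = 58.25 + 12.92 + 9.889 − 41 = 40.059 °C
Rounded to 0.1 °C: CPT ≈ 40.1 °C

40.1 °C


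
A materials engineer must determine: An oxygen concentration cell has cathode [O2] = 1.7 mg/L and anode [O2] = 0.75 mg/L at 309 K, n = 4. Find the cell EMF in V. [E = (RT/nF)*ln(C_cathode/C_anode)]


Apply the Nernst concentration-cell relation: E = (RT/nF)*ln(C_cathode/C_anode)
RT/nF = 8.314*309/(4*96485) = 0.00665654 V
ln(1.7/0.75) = 0.81831
E = 0.00665654 * 0.81831 = 0.00545 V

0.00545 V


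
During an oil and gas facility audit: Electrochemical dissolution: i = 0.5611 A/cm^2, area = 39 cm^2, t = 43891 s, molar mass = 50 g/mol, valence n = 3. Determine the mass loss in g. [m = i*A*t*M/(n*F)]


Apply Faraday's law: m = i*A*t*M / (n*F)
Total charge passed Q = i*A*t = 0.5611*39*43891 = 960462.3639 C
m = Q*M/(n*F) = 960462.3639*50/(3*96485) = 165.90875 g

165.90875 g


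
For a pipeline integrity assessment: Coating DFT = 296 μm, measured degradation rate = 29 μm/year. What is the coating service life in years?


Service life = thickness / degradation rate
Life = 296 / 29 = 10.2 years

10.2 years


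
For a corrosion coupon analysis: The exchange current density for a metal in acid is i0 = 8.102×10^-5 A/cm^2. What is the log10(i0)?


i0 = 8.102×10^-5 A/cm^2
log10(i0) = -4.091

-4.091


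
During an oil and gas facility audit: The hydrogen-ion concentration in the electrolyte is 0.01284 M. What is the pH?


pH = −log10[H+]
pH = −log10(0.01284) = 1.89

1.89
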